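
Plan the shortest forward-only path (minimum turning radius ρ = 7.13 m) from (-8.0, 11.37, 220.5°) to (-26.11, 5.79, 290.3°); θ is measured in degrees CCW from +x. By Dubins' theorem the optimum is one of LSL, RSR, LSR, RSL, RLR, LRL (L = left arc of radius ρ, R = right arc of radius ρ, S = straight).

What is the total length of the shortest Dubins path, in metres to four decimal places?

Let ψ = atan2(Δy, Δx) = atan2(-5.58, -18.11) = -162.8750° be the start→goal bearing.
Normalize: d = |goal − start| / ρ = 18.950158/7.13 = 2.657806, α = (θ_start − ψ) mod 360° = 23.3750° = 0.407971 rad, β = (θ_goal − ψ) mod 360° = 93.1750° = 1.626211 rad.
Common terms: sin α = 0.396748, cos α = 0.917928, sin β = 0.998465, cos β = -0.055387, cos(α−β) = 0.345298, d² = 7.063934. Work in radians in the unit-radius frame; every candidate has L = ρ·(t + p + q).
LSL: p² = 2 + d² − 2cos(α−β) + 2d(sin α − sin β) = 5.174844; p = √p² = 2.274828; φ = atan2(cos β − cos α, d + sin α − sin β) = -0.442127 rad; t = (φ − α) mod 2π = 5.433087 rad, q = (β − φ) mod 2π = 2.068338 rad → L = 7.13·(5.433087 + 2.274828 + 2.068338) = 7.13·9.776253 = 69.704687 m
RSR: p² = 2 + d² − 2cos(α−β) + 2d(sin β − sin α) = 11.571831; p = √p² = 3.401739; φ = atan2(cos α − cos β, d − sin α + sin β) = 0.290178 rad; t = (α − φ) mod 2π = 0.117794 rad, q = (φ − β) mod 2π = 4.947152 rad → L = 7.13·(0.117794 + 3.401739 + 4.947152) = 7.13·8.466685 = 60.367464 m
LSR: p² = d² − 2 + 2cos(α−β) + 2d(sin α + sin β) = 13.170942; p = √p² = 3.629179; φ = atan2(−cos α − cos β, d + sin α + sin β) − atan2(−2, p) = 0.293993 rad; t = (φ − α) mod 2π = 6.169206 rad, q = (φ − β) mod 2π = 4.950967 rad → L = 7.13·(6.169206 + 3.629179 + 4.950967) = 7.13·14.749352 = 105.162882 m
RSL: p² = d² − 2 + 2cos(α−β) − 2d(sin α + sin β) = -1.661882 < 0 → infeasible
RLR: c = (6 − d² + 2cos(α−β) + 2d(sin α − sin β))/8 = -0.446479; p = 2π − arccos c = 4.249563 rad; φ = atan2(cos α − cos β, d − sin α + sin β) = 0.290178 rad; t = (α − φ + p/2) mod 2π = 2.242575 rad, q = (α − β − t + p) mod 2π = 0.788748 rad → L = 7.13·(2.242575 + 4.249563 + 0.788748) = 7.13·7.280885 = 51.912713 m
LRL: c = (6 − d² + 2cos(α−β) − 2d(sin α − sin β))/8 = 0.353145; p = 2π − arccos c = 5.073319 rad; φ = atan2(cos β − cos α, d + sin α − sin β) = -0.442127 rad; t = (φ − α + p/2) mod 2π = 1.686561 rad, q = (β − α − t + p) mod 2π = 4.604998 rad → L = 7.13·(1.686561 + 5.073319 + 4.604998) = 7.13·11.364878 = 81.031580 m
Shortest: RLR with L = 51.912713 m ≈ 51.9127 m

51.9127 m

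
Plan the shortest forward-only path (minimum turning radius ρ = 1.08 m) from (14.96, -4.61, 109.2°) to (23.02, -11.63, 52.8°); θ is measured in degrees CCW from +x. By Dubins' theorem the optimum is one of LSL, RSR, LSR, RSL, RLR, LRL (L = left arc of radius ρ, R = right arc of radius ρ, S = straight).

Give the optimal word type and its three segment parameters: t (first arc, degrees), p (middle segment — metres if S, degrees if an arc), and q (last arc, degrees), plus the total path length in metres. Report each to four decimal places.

Let ψ = atan2(Δy, Δx) = atan2(-7.02, 8.06) = -41.0548° be the start→goal bearing.
Normalize: d = |goal − start| / ρ = 10.688498/1.08 = 9.896758, α = (θ_start − ψ) mod 360° = 150.2548° = 2.622441 rad, β = (θ_goal − ψ) mod 360° = 93.8548° = 1.638076 rad.
Common terms: sin α = 0.496144, cos α = -0.868241, sin β = 0.997738, cos β = -0.067228, cos(α−β) = 0.553392, d² = 97.945816. Work in radians in the unit-radius frame; every candidate has L = ρ·(t + p + q).
LSL: p² = 2 + d² − 2cos(α−β) + 2d(sin α − sin β) = 88.910723; p = √p² = 9.429248; φ = atan2(cos β − cos α, d + sin α − sin β) = 0.085052 rad; t = (φ − α) mod 2π = 3.745796 rad, q = (β − φ) mod 2π = 1.553023 rad → L = 1.08·(3.745796 + 9.429248 + 1.553023) = 1.08·14.728068 = 15.906313 m
RSR: p² = 2 + d² − 2cos(α−β) + 2d(sin β − sin α) = 108.767343; p = √p² = 10.429158; φ = atan2(cos α − cos β, d − sin α + sin β) = -0.076881 rad; t = (α − φ) mod 2π = 2.699322 rad, q = (φ − β) mod 2π = 4.568229 rad → L = 1.08·(2.699322 + 10.429158 + 4.568229) = 1.08·17.696709 = 19.112446 m
LSR: p² = d² − 2 + 2cos(α−β) + 2d(sin α + sin β) = 126.621760; p = √p² = 11.252633; φ = atan2(−cos α − cos β, d + sin α + sin β) − atan2(−2, p) = 0.257842 rad; t = (φ − α) mod 2π = 3.918586 rad, q = (φ − β) mod 2π = 4.902951 rad → L = 1.08·(3.918586 + 11.252633 + 4.902951) = 1.08·20.074170 = 21.680104 m
RSL: p² = d² − 2 + 2cos(α−β) − 2d(sin α + sin β) = 67.483439; p = √p² = 8.214830; φ = atan2(cos α + cos β, d − sin α − sin β) − atan2(2, p) = -0.349687 rad; t = (α − φ) mod 2π = 2.972128 rad, q = (β − φ) mod 2π = 1.987762 rad → L = 1.08·(2.972128 + 8.214830 + 1.987762) = 1.08·13.174720 = 14.228698 m
RLR: c = (6 − d² + 2cos(α−β) + 2d(sin α − sin β))/8 = -12.595918, |c| > 1 → infeasible
LRL: c = (6 − d² + 2cos(α−β) − 2d(sin α − sin β))/8 = -10.113840, |c| > 1 → infeasible
Shortest: RSL with L = 14.228698 m ≈ 14.2287 m
Convert RSL to answer units (arcs ×180/π): t = 2.972128·180/π = 170.2904°, p = ρ·p = 1.08·8.214830 = 8.8720 m, q = 1.987762·180/π = 113.8904°, L = 14.2287 m.

RSL: t = 170.2904°, p = 8.8720 m, q = 113.8904°, L = 14.2287 m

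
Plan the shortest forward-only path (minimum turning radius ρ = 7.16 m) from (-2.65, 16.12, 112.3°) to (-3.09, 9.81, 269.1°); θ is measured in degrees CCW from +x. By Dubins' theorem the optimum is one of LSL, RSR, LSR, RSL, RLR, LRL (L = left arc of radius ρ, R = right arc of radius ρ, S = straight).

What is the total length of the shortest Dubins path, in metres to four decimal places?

50.1278 m

Let ψ = atan2(Δy, Δx) = atan2(-6.31, -0.44) = -93.9888° be the start→goal bearing.
Normalize: d = |goal − start| / ρ = 6.325322/7.16 = 0.883425, α = (θ_start − ψ) mod 360° = 206.2888° = 3.600419 rad, β = (θ_goal − ψ) mod 360° = 3.0888° = 0.053910 rad.
Common terms: sin α = -0.442896, cos α = -0.896573, sin β = 0.053884, cos β = 0.998547, cos(α−β) = -0.919135, d² = 0.780440. Work in radians in the unit-radius frame; every candidate has L = ρ·(t + p + q).
LSL: p² = 2 + d² − 2cos(α−β) + 2d(sin α − sin β) = 3.740975; p = √p² = 1.934160; φ = atan2(cos β − cos α, d + sin α − sin β) = 1.369537 rad; t = (φ − α) mod 2π = 4.052303 rad, q = (β − φ) mod 2π = 4.967558 rad → L = 7.16·(4.052303 + 1.934160 + 4.967558) = 7.16·10.954022 = 78.430794 m
RSR: p² = 2 + d² − 2cos(α−β) + 2d(sin β − sin α) = 5.496446; p = √p² = 2.344450; φ = atan2(cos α − cos β, d − sin α + sin β) = -0.941332 rad; t = (α − φ) mod 2π = 4.541751 rad, q = (φ − β) mod 2π = 5.287943 rad → L = 7.16·(4.541751 + 2.344450 + 5.287943) = 7.16·12.174144 = 87.166873 m
LSR: p² = d² − 2 + 2cos(α−β) + 2d(sin α + sin β) = -3.745157 < 0 → infeasible
RSL: p² = d² − 2 + 2cos(α−β) − 2d(sin α + sin β) = -2.370505 < 0 → infeasible
RLR: c = (6 − d² + 2cos(α−β) + 2d(sin α − sin β))/8 = 0.312944; p = 2π − arccos c = 5.030680 rad; φ = atan2(cos α − cos β, d − sin α + sin β) = -0.941332 rad; t = (α − φ + p/2) mod 2π = 0.773906 rad, q = (α − β − t + p) mod 2π = 1.520098 rad → L = 7.16·(0.773906 + 5.030680 + 1.520098) = 7.16·7.324685 = 52.444742 m
LRL: c = (6 − d² + 2cos(α−β) − 2d(sin α − sin β))/8 = 0.532378; p = 2π − arccos c = 5.273796 rad; φ = atan2(cos β − cos α, d + sin α − sin β) = 1.369537 rad; t = (φ − α + p/2) mod 2π = 0.406016 rad, q = (β − α − t + p) mod 2π = 1.321271 rad → L = 7.16·(0.406016 + 5.273796 + 1.321271) = 7.16·7.001084 = 50.127761 m
Shortest: LRL with L = 50.127761 m ≈ 50.1278 m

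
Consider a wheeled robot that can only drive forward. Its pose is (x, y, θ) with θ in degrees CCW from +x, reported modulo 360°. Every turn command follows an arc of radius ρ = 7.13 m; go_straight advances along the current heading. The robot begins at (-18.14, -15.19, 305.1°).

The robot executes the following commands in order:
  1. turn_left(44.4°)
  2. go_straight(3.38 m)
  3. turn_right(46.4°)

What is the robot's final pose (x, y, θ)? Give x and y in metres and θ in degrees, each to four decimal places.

set_pose: (x, y, θ) = (-18.1400, -15.1900, 305.1000°), ρ = 7.13
turn_left(44.4°): centre at ρ to the left, rotate +44.4° → (-13.6059, -18.1008, 349.5000°)
go_straight(3.38): x += 3.38·cos θ, y += 3.38·sin θ → (-10.2825, -18.7168, 349.5000°)
turn_right(46.4°): centre at ρ to the right, rotate −46.4° → (-5.6089, -21.8337, 303.1000°)

(-5.6089, -21.8337, 303.1000°)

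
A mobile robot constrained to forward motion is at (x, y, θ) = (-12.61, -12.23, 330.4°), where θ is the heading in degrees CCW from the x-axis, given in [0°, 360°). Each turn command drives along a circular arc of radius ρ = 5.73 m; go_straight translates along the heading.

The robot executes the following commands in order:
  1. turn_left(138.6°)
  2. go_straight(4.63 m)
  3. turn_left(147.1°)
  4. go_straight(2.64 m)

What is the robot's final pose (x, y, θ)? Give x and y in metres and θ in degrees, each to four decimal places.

set_pose: (x, y, θ) = (-12.6100, -12.2300, 330.4000°), ρ = 5.73
turn_left(138.6°): centre at ρ to the left, rotate +138.6° → (-4.3619, -5.3823, 469.0000° ≡ 109.0000°)
go_straight(4.63): x += 4.63·cos θ, y += 4.63·sin θ → (-5.8693, -1.0045, 109.0000°)
turn_left(147.1°): centre at ρ to the left, rotate +147.1° → (-16.8493, -1.4935, 256.1000°)
go_straight(2.64): x += 2.64·cos θ, y += 2.64·sin θ → (-17.4835, -4.0562, 256.1000°)

(-17.4835, -4.0562, 256.1000°)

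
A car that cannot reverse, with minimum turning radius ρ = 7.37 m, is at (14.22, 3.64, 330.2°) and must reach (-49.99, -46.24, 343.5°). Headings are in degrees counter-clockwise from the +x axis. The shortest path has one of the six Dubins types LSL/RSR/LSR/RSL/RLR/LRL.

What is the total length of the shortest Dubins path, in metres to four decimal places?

Let ψ = atan2(Δy, Δx) = atan2(-49.88, -64.21) = -142.1590° be the start→goal bearing.
Normalize: d = |goal − start| / ρ = 81.307678/7.37 = 11.032249, α = (θ_start − ψ) mod 360° = 112.3590° = 1.961035 rad, β = (θ_goal − ψ) mod 360° = 125.6590° = 2.193163 rad.
Common terms: sin α = 0.924818, cos α = -0.380409, sin β = 0.812501, cos β = -0.582960, cos(α−β) = 0.973179, d² = 121.710527. Work in radians in the unit-radius frame; every candidate has L = ρ·(t + p + q).
LSL: p² = 2 + d² − 2cos(α−β) + 2d(sin α − sin β) = 124.242401; p = √p² = 11.146408; φ = atan2(cos β − cos α, d + sin α − sin β) = -0.018173 rad; t = (φ − α) mod 2π = 4.303978 rad, q = (β − φ) mod 2π = 2.211336 rad → L = 7.37·(4.303978 + 11.146408 + 2.211336) = 7.37·17.661722 = 130.166888 m
RSR: p² = 2 + d² − 2cos(α−β) + 2d(sin β − sin α) = 119.285937; p = √p² = 10.921810; φ = atan2(cos α − cos β, d − sin α + sin β) = 0.018547 rad; t = (α − φ) mod 2π = 1.942488 rad, q = (φ − β) mod 2π = 4.108569 rad → L = 7.37·(1.942488 + 10.921810 + 4.108569) = 7.37·16.972867 = 125.090027 m
LSR: p² = d² − 2 + 2cos(α−β) + 2d(sin α + sin β) = 159.989962; p = √p² = 12.648714; φ = atan2(−cos α − cos β, d + sin α + sin β) − atan2(−2, p) = 0.232120 rad; t = (φ − α) mod 2π = 4.554271 rad, q = (φ − β) mod 2π = 4.322142 rad → L = 7.37·(4.554271 + 12.648714 + 4.322142) = 7.37·21.525127 = 158.640188 m
RSL: p² = d² − 2 + 2cos(α−β) − 2d(sin α + sin β) = 83.323806; p = √p² = 9.128187; φ = atan2(cos α + cos β, d − sin α − sin β) − atan2(2, p) = -0.318969 rad; t = (α − φ) mod 2π = 2.280004 rad, q = (β − φ) mod 2π = 2.512132 rad → L = 7.37·(2.280004 + 9.128187 + 2.512132) = 7.37·13.920323 = 102.592784 m
RLR: c = (6 − d² + 2cos(α−β) + 2d(sin α − sin β))/8 = -13.910742, |c| > 1 → infeasible
LRL: c = (6 − d² + 2cos(α−β) − 2d(sin α − sin β))/8 = -14.530300, |c| > 1 → infeasible
Shortest: RSL with L = 102.592784 m ≈ 102.5928 m

102.5928 m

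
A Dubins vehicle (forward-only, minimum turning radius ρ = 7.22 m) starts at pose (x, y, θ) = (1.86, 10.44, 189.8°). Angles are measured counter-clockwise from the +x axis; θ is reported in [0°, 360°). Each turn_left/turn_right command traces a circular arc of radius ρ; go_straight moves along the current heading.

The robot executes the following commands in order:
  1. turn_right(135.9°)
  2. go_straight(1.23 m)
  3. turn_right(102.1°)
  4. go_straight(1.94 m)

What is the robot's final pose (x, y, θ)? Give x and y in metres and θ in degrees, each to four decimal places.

set_pose: (x, y, θ) = (1.8600, 10.4400, 189.8000°), ρ = 7.22
turn_right(135.9°): centre at ρ to the right, rotate −135.9° → (-5.2026, 21.8086, 53.9000°)
go_straight(1.23): x += 1.23·cos θ, y += 1.23·sin θ → (-4.4779, 22.8025, 53.9000°)
turn_right(102.1°): centre at ρ to the right, rotate −102.1° → (6.7381, 23.3608, -48.2000° ≡ 311.8000°)
go_straight(1.94): x += 1.94·cos θ, y += 1.94·sin θ → (8.0312, 21.9146, 311.8000°)

(8.0312, 21.9146, 311.8000°)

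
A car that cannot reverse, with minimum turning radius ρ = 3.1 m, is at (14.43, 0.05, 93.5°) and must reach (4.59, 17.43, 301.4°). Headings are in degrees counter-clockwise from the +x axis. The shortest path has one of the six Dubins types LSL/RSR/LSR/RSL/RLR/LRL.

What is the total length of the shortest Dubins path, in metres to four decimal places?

Let ψ = atan2(Δy, Δx) = atan2(17.38, -9.84) = 119.5172° be the start→goal bearing.
Normalize: d = |goal − start| / ρ = 19.972231/3.1 = 6.442655, α = (θ_start − ψ) mod 360° = 333.9828° = 5.829100 rad, β = (θ_goal − ψ) mod 360° = 181.8828° = 3.174455 rad.
Common terms: sin α = -0.438640, cos α = 0.898663, sin β = -0.032856, cos β = -0.999460, cos(α−β) = -0.883766, d² = 41.507804. Work in radians in the unit-radius frame; every candidate has L = ρ·(t + p + q).
LSL: p² = 2 + d² − 2cos(α−β) + 2d(sin α − sin β) = 40.046681; p = √p² = 6.328245; φ = atan2(cos β − cos α, d + sin α − sin β) = -0.304635 rad; t = (φ − α) mod 2π = 0.149450 rad, q = (β − φ) mod 2π = 3.479089 rad → L = 3.1·(0.149450 + 6.328245 + 3.479089) = 3.1·9.956784 = 30.866031 m
RSR: p² = 2 + d² − 2cos(α−β) + 2d(sin β − sin α) = 50.503991; p = √p² = 7.106616; φ = atan2(cos α − cos β, d − sin α + sin β) = 0.270375 rad; t = (α − φ) mod 2π = 5.558726 rad, q = (φ − β) mod 2π = 3.379105 rad → L = 3.1·(5.558726 + 7.106616 + 3.379105) = 3.1·16.044447 = 49.737786 m
LSR: p² = d² − 2 + 2cos(α−β) + 2d(sin α + sin β) = 31.664899; p = √p² = 5.627157; φ = atan2(−cos α − cos β, d + sin α + sin β) − atan2(−2, p) = 0.358374 rad; t = (φ − α) mod 2π = 0.812459 rad, q = (φ − β) mod 2π = 3.467104 rad → L = 3.1·(0.812459 + 5.627157 + 3.467104) = 3.1·9.906720 = 30.710832 m
RSL: p² = d² − 2 + 2cos(α−β) − 2d(sin α + sin β) = 43.815648; p = √p² = 6.619339; φ = atan2(cos α + cos β, d − sin α − sin β) − atan2(2, p) = -0.308001 rad; t = (α − φ) mod 2π = 6.137101 rad, q = (β − φ) mod 2π = 3.482455 rad → L = 3.1·(6.137101 + 6.619339 + 3.482455) = 3.1·16.238896 = 50.340576 m
RLR: c = (6 − d² + 2cos(α−β) + 2d(sin α − sin β))/8 = -5.312999, |c| > 1 → infeasible
LRL: c = (6 − d² + 2cos(α−β) − 2d(sin α − sin β))/8 = -4.005835, |c| > 1 → infeasible
Shortest: LSR with L = 30.710832 m ≈ 30.7108 m

30.7108 m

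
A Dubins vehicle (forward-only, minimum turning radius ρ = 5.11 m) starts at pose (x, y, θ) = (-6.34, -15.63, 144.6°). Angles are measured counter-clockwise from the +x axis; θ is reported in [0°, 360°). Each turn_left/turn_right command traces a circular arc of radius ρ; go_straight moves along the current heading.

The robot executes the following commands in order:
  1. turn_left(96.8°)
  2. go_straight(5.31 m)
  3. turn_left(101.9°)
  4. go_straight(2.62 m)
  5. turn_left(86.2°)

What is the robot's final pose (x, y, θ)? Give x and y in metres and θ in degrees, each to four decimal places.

(-4.5461, -26.9998, 69.5000°)

set_pose: (x, y, θ) = (-6.3400, -15.6300, 144.6000°), ρ = 5.11
turn_left(96.8°): centre at ρ to the left, rotate +96.8° → (-13.7866, -17.3492, 241.4000°)
go_straight(5.31): x += 5.31·cos θ, y += 5.31·sin θ → (-16.3285, -22.0113, 241.4000°)
turn_left(101.9°): centre at ρ to the left, rotate +101.9° → (-13.3104, -29.3519, 343.3000°)
go_straight(2.62): x += 2.62·cos θ, y += 2.62·sin θ → (-10.8009, -30.1048, 343.3000°)
turn_left(86.2°): centre at ρ to the left, rotate +86.2° → (-4.5461, -26.9998, 429.5000° ≡ 69.5000°)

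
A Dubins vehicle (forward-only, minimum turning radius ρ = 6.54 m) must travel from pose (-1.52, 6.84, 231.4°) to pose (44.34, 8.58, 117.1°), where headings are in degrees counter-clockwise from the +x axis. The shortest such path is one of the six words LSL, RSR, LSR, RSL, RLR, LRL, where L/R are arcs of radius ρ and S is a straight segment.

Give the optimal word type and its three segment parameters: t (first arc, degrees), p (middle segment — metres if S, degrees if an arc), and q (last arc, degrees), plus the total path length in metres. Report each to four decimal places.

LSL: t = 133.2501°, p = 35.0422 m, q = 112.4499°, L = 63.0875 m

Let ψ = atan2(Δy, Δx) = atan2(1.74, 45.86) = 2.1728° be the start→goal bearing.
Normalize: d = |goal − start| / ρ = 45.892997/6.54 = 7.017278, α = (θ_start − ψ) mod 360° = 229.2272° = 4.000769 rad, β = (θ_goal − ψ) mod 360° = 114.9272° = 2.005857 rad.
Common terms: sin α = -0.757305, cos α = -0.653062, sin β = 0.906844, cos β = -0.421466, cos(α−β) = -0.411514, d² = 49.242189. Work in radians in the unit-radius frame; every candidate has L = ρ·(t + p + q).
LSL: p² = 2 + d² − 2cos(α−β) + 2d(sin α − sin β) = 28.709625; p = √p² = 5.358136; φ = atan2(cos β − cos α, d + sin α − sin β) = 0.043237 rad; t = (φ − α) mod 2π = 2.325654 rad, q = (β − φ) mod 2π = 1.962620 rad → L = 6.54·(2.325654 + 5.358136 + 1.962620) = 6.54·9.646410 = 63.087524 m
RSR: p² = 2 + d² − 2cos(α−β) + 2d(sin β − sin α) = 75.420809; p = √p² = 8.684515; φ = atan2(cos α − cos β, d − sin α + sin β) = -0.026671 rad; t = (α − φ) mod 2π = 4.027439 rad, q = (φ − β) mod 2π = 4.250657 rad → L = 6.54·(4.027439 + 8.684515 + 4.250657) = 6.54·16.962612 = 110.935483 m
LSR: p² = d² − 2 + 2cos(α−β) + 2d(sin α + sin β) = 48.517884; p = √p² = 6.965478; φ = atan2(−cos α − cos β, d + sin α + sin β) − atan2(−2, p) = 0.428431 rad; t = (φ − α) mod 2π = 2.710847 rad, q = (φ − β) mod 2π = 4.705759 rad → L = 6.54·(2.710847 + 6.965478 + 4.705759) = 6.54·14.382084 = 94.058832 m
RSL: p² = d² − 2 + 2cos(α−β) − 2d(sin α + sin β) = 44.320436; p = √p² = 6.657360; φ = atan2(cos α + cos β, d − sin α − sin β) − atan2(2, p) = -0.447043 rad; t = (α − φ) mod 2π = 4.447812 rad, q = (β − φ) mod 2π = 2.452901 rad → L = 6.54·(4.447812 + 6.657360 + 2.452901) = 6.54·13.558072 = 88.669791 m
RLR: c = (6 − d² + 2cos(α−β) + 2d(sin α − sin β))/8 = -8.427601, |c| > 1 → infeasible
LRL: c = (6 − d² + 2cos(α−β) − 2d(sin α − sin β))/8 = -2.588703, |c| > 1 → infeasible
Shortest: LSL with L = 63.087524 m ≈ 63.0875 m
Convert LSL to answer units (arcs ×180/π): t = 2.325654·180/π = 133.2501°, p = ρ·p = 6.54·5.358136 = 35.0422 m, q = 1.962620·180/π = 112.4499°, L = 63.0875 m.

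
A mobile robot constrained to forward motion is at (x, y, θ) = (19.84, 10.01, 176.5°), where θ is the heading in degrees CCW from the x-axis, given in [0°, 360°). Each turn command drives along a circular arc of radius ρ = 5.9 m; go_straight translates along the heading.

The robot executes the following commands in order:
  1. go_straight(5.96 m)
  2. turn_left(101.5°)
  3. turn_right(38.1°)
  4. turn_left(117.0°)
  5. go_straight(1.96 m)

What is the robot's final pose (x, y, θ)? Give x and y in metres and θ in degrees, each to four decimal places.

(13.6926, -9.0726, 356.9000°)

set_pose: (x, y, θ) = (19.8400, 10.0100, 176.5000°), ρ = 5.9
go_straight(5.96): x += 5.96·cos θ, y += 5.96·sin θ → (13.8911, 10.3738, 176.5000°)
turn_left(101.5°): centre at ρ to the left, rotate +101.5° → (7.6883, 3.6637, 278.0000°)
turn_right(38.1°): centre at ρ to the right, rotate −38.1° → (6.9502, -0.1163, 239.9000°)
turn_left(117.0°): centre at ρ to the left, rotate +117.0° → (11.7355, -8.9666, 356.9000°)
go_straight(1.96): x += 1.96·cos θ, y += 1.96·sin θ → (13.6926, -9.0726, 356.9000°)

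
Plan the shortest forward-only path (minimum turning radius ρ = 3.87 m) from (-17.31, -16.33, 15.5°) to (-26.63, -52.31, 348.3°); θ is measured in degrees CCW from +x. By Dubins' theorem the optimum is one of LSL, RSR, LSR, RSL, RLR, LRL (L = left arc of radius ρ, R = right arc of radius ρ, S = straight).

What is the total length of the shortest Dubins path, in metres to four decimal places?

45.9552 m

Let ψ = atan2(Δy, Δx) = atan2(-35.98, -9.32) = -104.5223° be the start→goal bearing.
Normalize: d = |goal − start| / ρ = 37.167497/3.87 = 9.604004, α = (θ_start − ψ) mod 360° = 120.0223° = 2.094784 rad, β = (θ_goal − ψ) mod 360° = 92.8223° = 1.620055 rad.
Common terms: sin α = 0.865831, cos α = -0.500337, sin β = 0.998787, cos β = -0.049238, cos(α−β) = 0.889416, d² = 92.236898. Work in radians in the unit-radius frame; every candidate has L = ρ·(t + p + q).
LSL: p² = 2 + d² − 2cos(α−β) + 2d(sin α − sin β) = 89.904240; p = √p² = 9.481785; φ = atan2(cos β − cos α, d + sin α − sin β) = 0.047593 rad; t = (φ − α) mod 2π = 4.235994 rad, q = (β − φ) mod 2π = 1.572461 rad → L = 3.87·(4.235994 + 9.481785 + 1.572461) = 3.87·15.290240 = 59.173230 m
RSR: p² = 2 + d² − 2cos(α−β) + 2d(sin β − sin α) = 95.011891; p = √p² = 9.747404; φ = atan2(cos α − cos β, d − sin α + sin β) = -0.046295 rad; t = (α − φ) mod 2π = 2.141080 rad, q = (φ − β) mod 2π = 4.616835 rad → L = 3.87·(2.141080 + 9.747404 + 4.616835) = 3.87·16.505319 = 63.875585 m
LSR: p² = d² − 2 + 2cos(α−β) + 2d(sin α + sin β) = 127.831326; p = √p² = 11.306252; φ = atan2(−cos α − cos β, d + sin α + sin β) − atan2(−2, p) = 0.222965 rad; t = (φ − α) mod 2π = 4.411366 rad, q = (φ − β) mod 2π = 4.886096 rad → L = 3.87·(4.411366 + 11.306252 + 4.886096) = 3.87·20.603714 = 79.736374 m
RSL: p² = d² − 2 + 2cos(α−β) − 2d(sin α + sin β) = 56.200136; p = √p² = 7.496675; φ = atan2(cos α + cos β, d − sin α − sin β) − atan2(2, p) = -0.331604 rad; t = (α − φ) mod 2π = 2.426388 rad, q = (β − φ) mod 2π = 1.951659 rad → L = 3.87·(2.426388 + 7.496675 + 1.951659) = 3.87·11.874722 = 45.955174 m
RLR: c = (6 − d² + 2cos(α−β) + 2d(sin α − sin β))/8 = -10.876486, |c| > 1 → infeasible
LRL: c = (6 − d² + 2cos(α−β) − 2d(sin α − sin β))/8 = -10.238030, |c| > 1 → infeasible
Shortest: RSL with L = 45.955174 m ≈ 45.9552 m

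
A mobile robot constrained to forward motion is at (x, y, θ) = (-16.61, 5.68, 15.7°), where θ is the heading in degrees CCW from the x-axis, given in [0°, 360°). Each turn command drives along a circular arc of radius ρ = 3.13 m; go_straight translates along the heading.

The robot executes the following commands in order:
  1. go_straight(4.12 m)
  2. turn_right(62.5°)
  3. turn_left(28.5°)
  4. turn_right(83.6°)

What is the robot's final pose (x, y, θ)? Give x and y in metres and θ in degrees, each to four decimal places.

(-6.1362, 1.4781, 258.1000°)

set_pose: (x, y, θ) = (-16.6100, 5.6800, 15.7000°), ρ = 3.13
go_straight(4.12): x += 4.12·cos θ, y += 4.12·sin θ → (-12.6437, 6.7949, 15.7000°)
turn_right(62.5°): centre at ρ to the right, rotate −62.5° → (-9.5151, 5.9243, -46.8000° ≡ 313.2000°)
turn_left(28.5°): centre at ρ to the left, rotate +28.5° → (-8.2162, 5.0952, 341.7000°)
turn_right(83.6°): centre at ρ to the right, rotate −83.6° → (-6.1362, 1.4781, 258.1000°)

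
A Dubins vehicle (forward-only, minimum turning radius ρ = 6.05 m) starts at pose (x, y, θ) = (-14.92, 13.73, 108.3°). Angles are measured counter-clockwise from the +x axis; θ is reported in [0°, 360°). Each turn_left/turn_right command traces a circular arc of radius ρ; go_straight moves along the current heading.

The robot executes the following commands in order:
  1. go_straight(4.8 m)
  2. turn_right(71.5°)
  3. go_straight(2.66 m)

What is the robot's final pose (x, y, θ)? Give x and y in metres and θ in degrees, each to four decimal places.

set_pose: (x, y, θ) = (-14.9200, 13.7300, 108.3000°), ρ = 6.05
go_straight(4.8): x += 4.8·cos θ, y += 4.8·sin θ → (-16.4272, 18.2872, 108.3000°)
turn_right(71.5°): centre at ρ to the right, rotate −71.5° → (-14.3072, 25.0313, 36.8000°)
go_straight(2.66): x += 2.66·cos θ, y += 2.66·sin θ → (-12.1773, 26.6247, 36.8000°)

(-12.1773, 26.6247, 36.8000°)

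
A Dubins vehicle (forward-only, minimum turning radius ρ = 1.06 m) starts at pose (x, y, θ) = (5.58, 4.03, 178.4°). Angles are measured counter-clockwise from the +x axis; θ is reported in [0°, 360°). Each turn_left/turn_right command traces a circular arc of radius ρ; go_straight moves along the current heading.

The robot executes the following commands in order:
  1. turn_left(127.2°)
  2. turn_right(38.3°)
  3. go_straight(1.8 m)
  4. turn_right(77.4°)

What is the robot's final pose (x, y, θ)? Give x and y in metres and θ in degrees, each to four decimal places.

set_pose: (x, y, θ) = (5.5800, 4.0300, 178.4000°), ρ = 1.06
turn_left(127.2°): centre at ρ to the left, rotate +127.2° → (4.6885, 2.3534, 305.6000°)
turn_right(38.3°): centre at ρ to the right, rotate −38.3° → (4.8855, 1.6864, 267.3000°)
go_straight(1.8): x += 1.8·cos θ, y += 1.8·sin θ → (4.8007, -0.1116, 267.3000°)
turn_right(77.4°): centre at ρ to the right, rotate −77.4° → (3.9241, -1.1059, 189.9000°)

(3.9241, -1.1059, 189.9000°)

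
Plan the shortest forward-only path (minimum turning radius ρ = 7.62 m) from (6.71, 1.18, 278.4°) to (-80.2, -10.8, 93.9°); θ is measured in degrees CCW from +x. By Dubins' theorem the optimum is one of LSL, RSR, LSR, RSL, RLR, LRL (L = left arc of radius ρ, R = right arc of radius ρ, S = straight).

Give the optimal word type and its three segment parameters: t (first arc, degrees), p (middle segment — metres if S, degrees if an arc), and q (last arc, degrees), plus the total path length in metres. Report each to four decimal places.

RSR: t = 90.1950°, p = 72.5116 m, q = 94.3050°, L = 97.0491 m

Let ψ = atan2(Δy, Δx) = atan2(-11.98, -86.91) = -172.1516° be the start→goal bearing.
Normalize: d = |goal − start| / ρ = 87.731799/7.62 = 11.513359, α = (θ_start − ψ) mod 360° = 90.5516° = 1.580423 rad, β = (θ_goal − ψ) mod 360° = 266.0516° = 4.643476 rad.
Common terms: sin α = 0.999954, cos α = -0.009627, sin β = -0.997626, cos β = -0.068858, cos(α−β) = -0.996917, d² = 132.557445. Work in radians in the unit-radius frame; every candidate has L = ρ·(t + p + q).
LSL: p² = 2 + d² − 2cos(α−β) + 2d(sin α − sin β) = 182.548995; p = √p² = 13.511069; φ = atan2(cos β − cos α, d + sin α − sin β) = -0.004384 rad; t = (φ − α) mod 2π = 4.698378 rad, q = (β − φ) mod 2π = 4.647860 rad → L = 7.62·(4.698378 + 13.511069 + 4.647860) = 7.62·22.857308 = 174.172683 m
RSR: p² = 2 + d² − 2cos(α−β) + 2d(sin β − sin α) = 90.553564; p = √p² = 9.515964; φ = atan2(cos α − cos β, d − sin α + sin β) = 0.006224 rad; t = (α − φ) mod 2π = 1.574199 rad, q = (φ − β) mod 2π = 1.645933 rad → L = 7.62·(1.574199 + 9.515964 + 1.645933) = 7.62·12.736096 = 97.049052 m
LSR: p² = d² − 2 + 2cos(α−β) + 2d(sin α + sin β) = 128.617198; p = √p² = 11.340952; φ = atan2(−cos α − cos β, d + sin α + sin β) − atan2(−2, p) = 0.181373 rad; t = (φ − α) mod 2π = 4.884134 rad, q = (φ − β) mod 2π = 1.821082 rad → L = 7.62·(4.884134 + 11.340952 + 1.821082) = 7.62·18.046168 = 137.511803 m
RSL: p² = d² − 2 + 2cos(α−β) − 2d(sin α + sin β) = 128.510022; p = √p² = 11.336226; φ = atan2(cos α + cos β, d − sin α − sin β) − atan2(2, p) = -0.181447 rad; t = (α − φ) mod 2π = 1.761870 rad, q = (β − φ) mod 2π = 4.824923 rad → L = 7.62·(1.761870 + 11.336226 + 4.824923) = 7.62·17.923019 = 136.573407 m
RLR: c = (6 − d² + 2cos(α−β) + 2d(sin α − sin β))/8 = -10.319195, |c| > 1 → infeasible
LRL: c = (6 − d² + 2cos(α−β) − 2d(sin α − sin β))/8 = -21.818624, |c| > 1 → infeasible
Shortest: RSR with L = 97.049052 m ≈ 97.0491 m
Convert RSR to answer units (arcs ×180/π): t = 1.574199·180/π = 90.1950°, p = ρ·p = 7.62·9.515964 = 72.5116 m, q = 1.645933·180/π = 94.3050°, L = 97.0491 m.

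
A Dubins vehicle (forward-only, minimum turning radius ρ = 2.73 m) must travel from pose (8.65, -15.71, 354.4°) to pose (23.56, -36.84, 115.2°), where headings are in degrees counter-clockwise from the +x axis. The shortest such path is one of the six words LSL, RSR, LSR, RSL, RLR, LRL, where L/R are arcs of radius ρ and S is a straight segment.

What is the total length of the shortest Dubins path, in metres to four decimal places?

34.6345 m

Let ψ = atan2(Δy, Δx) = atan2(-21.13, 14.91) = -54.7920° be the start→goal bearing.
Normalize: d = |goal − start| / ρ = 25.860878/2.73 = 9.472849, α = (θ_start − ψ) mod 360° = 49.1920° = 0.858562 rad, β = (θ_goal − ψ) mod 360° = 169.9920° = 2.966920 rad.
Common terms: sin α = 0.756904, cos α = 0.653526, sin β = 0.173786, cos β = -0.984783, cos(α−β) = -0.512043, d² = 89.734868. Work in radians in the unit-radius frame; every candidate has L = ρ·(t + p + q).
LSL: p² = 2 + d² − 2cos(α−β) + 2d(sin α − sin β) = 103.806528; p = √p² = 10.188549; φ = atan2(cos β − cos α, d + sin α − sin β) = -0.161500 rad; t = (φ − α) mod 2π = 5.263123 rad, q = (β − φ) mod 2π = 3.128420 rad → L = 2.73·(5.263123 + 10.188549 + 3.128420) = 2.73·18.580092 = 50.723651 m
RSR: p² = 2 + d² − 2cos(α−β) + 2d(sin β − sin α) = 81.711380; p = √p² = 9.039435; φ = atan2(cos α − cos β, d − sin α + sin β) = 0.182247 rad; t = (α − φ) mod 2π = 0.676315 rad, q = (φ − β) mod 2π = 3.498513 rad → L = 2.73·(0.676315 + 9.039435 + 3.498513) = 2.73·13.214262 = 36.074936 m
LSR: p² = d² − 2 + 2cos(α−β) + 2d(sin α + sin β) = 104.343346; p = √p² = 10.214859; φ = atan2(−cos α − cos β, d + sin α + sin β) − atan2(−2, p) = 0.225177 rad; t = (φ − α) mod 2π = 5.649800 rad, q = (φ − β) mod 2π = 3.541443 rad → L = 2.73·(5.649800 + 10.214859 + 3.541443) = 2.73·19.406102 = 52.978659 m
RSL: p² = d² − 2 + 2cos(α−β) − 2d(sin α + sin β) = 69.078219; p = √p² = 8.311331; φ = atan2(cos α + cos β, d − sin α − sin β) − atan2(2, p) = -0.274905 rad; t = (α − φ) mod 2π = 1.133467 rad, q = (β − φ) mod 2π = 3.241825 rad → L = 2.73·(1.133467 + 8.311331 + 3.241825) = 2.73·12.686623 = 34.634482 m
RLR: c = (6 − d² + 2cos(α−β) + 2d(sin α − sin β))/8 = -9.213922, |c| > 1 → infeasible
LRL: c = (6 − d² + 2cos(α−β) − 2d(sin α − sin β))/8 = -11.975816, |c| > 1 → infeasible
Shortest: RSL with L = 34.634482 m ≈ 34.6345 m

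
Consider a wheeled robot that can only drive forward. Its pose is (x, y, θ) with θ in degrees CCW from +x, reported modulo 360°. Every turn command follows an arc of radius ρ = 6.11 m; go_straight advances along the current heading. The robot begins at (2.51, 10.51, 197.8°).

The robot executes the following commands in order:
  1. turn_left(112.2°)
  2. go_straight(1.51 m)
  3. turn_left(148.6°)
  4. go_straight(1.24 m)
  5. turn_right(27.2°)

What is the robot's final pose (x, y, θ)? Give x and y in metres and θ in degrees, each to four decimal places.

(11.4547, 8.5380, 71.4000°)

set_pose: (x, y, θ) = (2.5100, 10.5100, 197.8000°), ρ = 6.11
turn_left(112.2°): centre at ρ to the left, rotate +112.2° → (-0.3027, 0.7651, 310.0000°)
go_straight(1.51): x += 1.51·cos θ, y += 1.51·sin θ → (0.6679, -0.3917, 310.0000°)
turn_left(148.6°): centre at ρ to the left, rotate +148.6° → (11.3897, 4.4494, 458.6000° ≡ 98.6000°)
go_straight(1.24): x += 1.24·cos θ, y += 1.24·sin θ → (11.2043, 5.6755, 98.6000°)
turn_right(27.2°): centre at ρ to the right, rotate −27.2° → (11.4547, 8.5380, 71.4000°)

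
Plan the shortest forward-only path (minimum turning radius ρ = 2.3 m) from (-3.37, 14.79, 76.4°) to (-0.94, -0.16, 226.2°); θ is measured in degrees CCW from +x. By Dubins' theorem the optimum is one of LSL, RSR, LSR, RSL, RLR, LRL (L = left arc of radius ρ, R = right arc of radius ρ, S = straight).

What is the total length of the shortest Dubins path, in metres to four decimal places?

Let ψ = atan2(Δy, Δx) = atan2(-14.95, 2.43) = -80.7678° be the start→goal bearing.
Normalize: d = |goal − start| / ρ = 15.146201/2.3 = 6.585305, α = (θ_start − ψ) mod 360° = 157.1678° = 2.743095 rad, β = (θ_goal − ψ) mod 360° = 306.9678° = 5.357598 rad.
Common terms: sin α = 0.388034, cos α = -0.921645, sin β = -0.798974, cos β = 0.601366, cos(α−β) = -0.864275, d² = 43.366238. Work in radians in the unit-radius frame; every candidate has L = ρ·(t + p + q).
LSL: p² = 2 + d² − 2cos(α−β) + 2d(sin α − sin β) = 62.728403; p = √p² = 7.920126; φ = atan2(cos β − cos α, d + sin α − sin β) = 0.193502 rad; t = (φ − α) mod 2π = 3.733592 rad, q = (β − φ) mod 2π = 5.164097 rad → L = 2.3·(3.733592 + 7.920126 + 5.164097) = 2.3·16.817815 = 38.680974 m
RSR: p² = 2 + d² − 2cos(α−β) + 2d(sin β − sin α) = 31.461172; p = √p² = 5.609026; φ = atan2(cos α − cos β, d − sin α + sin β) = -0.274981 rad; t = (α − φ) mod 2π = 3.018076 rad, q = (φ − β) mod 2π = 0.650606 rad → L = 2.3·(3.018076 + 5.609026 + 0.650606) = 2.3·9.277708 = 21.338729 m
LSR: p² = d² − 2 + 2cos(α−β) + 2d(sin α + sin β) = 34.225360; p = √p² = 5.850244; φ = atan2(−cos α − cos β, d + sin α + sin β) − atan2(−2, p) = 0.381236 rad; t = (φ − α) mod 2π = 3.921326 rad, q = (φ − β) mod 2π = 1.306823 rad → L = 2.3·(3.921326 + 5.850244 + 1.306823) = 2.3·11.078394 = 25.480306 m
RSL: p² = d² − 2 + 2cos(α−β) − 2d(sin α + sin β) = 45.050017; p = √p² = 6.711931; φ = atan2(cos α + cos β, d − sin α − sin β) − atan2(2, p) = -0.335346 rad; t = (α − φ) mod 2π = 3.078442 rad, q = (β − φ) mod 2π = 5.692945 rad → L = 2.3·(3.078442 + 6.711931 + 5.692945) = 2.3·15.483318 = 35.611630 m
RLR: c = (6 − d² + 2cos(α−β) + 2d(sin α − sin β))/8 = -2.932647, |c| > 1 → infeasible
LRL: c = (6 − d² + 2cos(α−β) − 2d(sin α − sin β))/8 = -6.841050, |c| > 1 → infeasible
Shortest: RSR with L = 21.338729 m ≈ 21.3387 m

21.3387 m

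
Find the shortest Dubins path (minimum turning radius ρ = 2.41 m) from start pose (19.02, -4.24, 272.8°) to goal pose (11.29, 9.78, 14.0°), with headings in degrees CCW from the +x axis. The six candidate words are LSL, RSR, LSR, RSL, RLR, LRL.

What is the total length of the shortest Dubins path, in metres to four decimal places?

23.6015 m

Let ψ = atan2(Δy, Δx) = atan2(14.02, -7.73) = 118.8704° be the start→goal bearing.
Normalize: d = |goal − start| / ρ = 16.009788/2.41 = 6.643065, α = (θ_start − ψ) mod 360° = 153.9296° = 2.686579 rad, β = (θ_goal − ψ) mod 360° = 255.1296° = 4.452852 rad.
Common terms: sin α = 0.439475, cos α = -0.898255, sin β = -0.966509, cos β = -0.256633, cos(α−β) = -0.194234, d² = 44.130318. Work in radians in the unit-radius frame; every candidate has L = ρ·(t + p + q).
LSL: p² = 2 + d² − 2cos(α−β) + 2d(sin α − sin β) = 65.198870; p = √p² = 8.074582; φ = atan2(cos β − cos α, d + sin α − sin β) = 0.079546 rad; t = (φ − α) mod 2π = 3.676152 rad, q = (β − φ) mod 2π = 4.373306 rad → L = 2.41·(3.676152 + 8.074582 + 4.373306) = 2.41·16.124040 = 38.858937 m
RSR: p² = 2 + d² − 2cos(α−β) + 2d(sin β − sin α) = 27.838704; p = √p² = 5.276240; φ = atan2(cos α − cos β, d − sin α + sin β) = -0.121908 rad; t = (α − φ) mod 2π = 2.808486 rad, q = (φ − β) mod 2π = 1.708426 rad → L = 2.41·(2.808486 + 5.276240 + 1.708426) = 2.41·9.793152 = 23.601495 m
LSR: p² = d² − 2 + 2cos(α−β) + 2d(sin α + sin β) = 34.739605; p = √p² = 5.894031; φ = atan2(−cos α − cos β, d + sin α + sin β) − atan2(−2, p) = 0.513767 rad; t = (φ − α) mod 2π = 4.110373 rad, q = (φ − β) mod 2π = 2.344100 rad → L = 2.41·(4.110373 + 5.894031 + 2.344100) = 2.41·12.348504 = 29.759896 m
RSL: p² = d² − 2 + 2cos(α−β) − 2d(sin α + sin β) = 48.744094; p = √p² = 6.981697; φ = atan2(cos α + cos β, d − sin α − sin β) − atan2(2, p) = -0.438690 rad; t = (α − φ) mod 2π = 3.125269 rad, q = (β − φ) mod 2π = 4.891542 rad → L = 2.41·(3.125269 + 6.981697 + 4.891542) = 2.41·14.998509 = 36.146406 m
RLR: c = (6 − d² + 2cos(α−β) + 2d(sin α − sin β))/8 = -2.479838, |c| > 1 → infeasible
LRL: c = (6 − d² + 2cos(α−β) − 2d(sin α − sin β))/8 = -7.149859, |c| > 1 → infeasible
Shortest: RSR with L = 23.601495 m ≈ 23.6015 m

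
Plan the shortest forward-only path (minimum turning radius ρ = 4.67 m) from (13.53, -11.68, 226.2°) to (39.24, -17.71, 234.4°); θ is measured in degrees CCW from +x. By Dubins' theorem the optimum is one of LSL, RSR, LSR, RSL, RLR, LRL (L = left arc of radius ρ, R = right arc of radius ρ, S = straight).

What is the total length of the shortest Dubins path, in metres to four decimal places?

42.0517 m

Let ψ = atan2(Δy, Δx) = atan2(-6.03, 25.71) = -13.1995° be the start→goal bearing.
Normalize: d = |goal − start| / ρ = 26.407669/4.67 = 5.654747, α = (θ_start − ψ) mod 360° = 239.3995° = 4.178310 rad, β = (θ_goal − ψ) mod 360° = 247.5995° = 4.321427 rad.
Common terms: sin α = -0.860738, cos α = -0.509049, sin β = -0.924543, cos β = -0.381078, cos(α−β) = 0.989776, d² = 31.976166. Work in radians in the unit-radius frame; every candidate has L = ρ·(t + p + q).
LSL: p² = 2 + d² − 2cos(α−β) + 2d(sin α − sin β) = 32.718216; p = √p² = 5.719984; φ = atan2(cos β − cos α, d + sin α − sin β) = 0.022374 rad; t = (φ − α) mod 2π = 2.127250 rad, q = (β − φ) mod 2π = 4.299052 rad → L = 4.67·(2.127250 + 5.719984 + 4.299052) = 4.67·12.146286 = 56.723157 m
RSR: p² = 2 + d² − 2cos(α−β) + 2d(sin β − sin α) = 31.275010; p = √p² = 5.592406; φ = atan2(cos α − cos β, d − sin α + sin β) = -0.022885 rad; t = (α − φ) mod 2π = 4.201195 rad, q = (φ − β) mod 2π = 1.938874 rad → L = 4.67·(4.201195 + 5.592406 + 1.938874) = 4.67·11.732475 = 54.790657 m
LSR: p² = d² − 2 + 2cos(α−β) + 2d(sin α + sin β) = 11.765097; p = √p² = 3.430029; φ = atan2(−cos α − cos β, d + sin α + sin β) − atan2(−2, p) = 0.753995 rad; t = (φ − α) mod 2π = 2.858870 rad, q = (φ − β) mod 2π = 2.715753 rad → L = 4.67·(2.858870 + 3.430029 + 2.715753) = 4.67·9.004652 = 42.051723 m
RSL: p² = d² − 2 + 2cos(α−β) − 2d(sin α + sin β) = 52.146340; p = √p² = 7.221242; φ = atan2(cos α + cos β, d − sin α − sin β) − atan2(2, p) = -0.389262 rad; t = (α − φ) mod 2π = 4.567572 rad, q = (β − φ) mod 2π = 4.710689 rad → L = 4.67·(4.567572 + 7.221242 + 4.710689) = 4.67·16.499504 = 77.052682 m
RLR: c = (6 − d² + 2cos(α−β) + 2d(sin α − sin β))/8 = -2.909376, |c| > 1 → infeasible
LRL: c = (6 − d² + 2cos(α−β) − 2d(sin α − sin β))/8 = -3.089777, |c| > 1 → infeasible
Shortest: LSR with L = 42.051723 m ≈ 42.0517 m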